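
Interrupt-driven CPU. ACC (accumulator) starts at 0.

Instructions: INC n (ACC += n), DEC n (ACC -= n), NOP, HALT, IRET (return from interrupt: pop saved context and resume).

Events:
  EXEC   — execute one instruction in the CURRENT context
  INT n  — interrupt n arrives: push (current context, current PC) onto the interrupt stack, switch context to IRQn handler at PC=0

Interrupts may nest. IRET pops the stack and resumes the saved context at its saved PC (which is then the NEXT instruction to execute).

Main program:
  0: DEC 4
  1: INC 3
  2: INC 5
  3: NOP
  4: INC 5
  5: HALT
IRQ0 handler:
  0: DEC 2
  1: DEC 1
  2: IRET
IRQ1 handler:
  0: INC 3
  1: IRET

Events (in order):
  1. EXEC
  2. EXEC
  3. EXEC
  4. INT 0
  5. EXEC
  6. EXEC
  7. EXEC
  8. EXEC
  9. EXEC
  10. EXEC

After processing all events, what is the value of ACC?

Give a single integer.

Event 1 (EXEC): [MAIN] PC=0: DEC 4 -> ACC=-4
Event 2 (EXEC): [MAIN] PC=1: INC 3 -> ACC=-1
Event 3 (EXEC): [MAIN] PC=2: INC 5 -> ACC=4
Event 4 (INT 0): INT 0 arrives: push (MAIN, PC=3), enter IRQ0 at PC=0 (depth now 1)
Event 5 (EXEC): [IRQ0] PC=0: DEC 2 -> ACC=2
Event 6 (EXEC): [IRQ0] PC=1: DEC 1 -> ACC=1
Event 7 (EXEC): [IRQ0] PC=2: IRET -> resume MAIN at PC=3 (depth now 0)
Event 8 (EXEC): [MAIN] PC=3: NOP
Event 9 (EXEC): [MAIN] PC=4: INC 5 -> ACC=6
Event 10 (EXEC): [MAIN] PC=5: HALT

Answer: 6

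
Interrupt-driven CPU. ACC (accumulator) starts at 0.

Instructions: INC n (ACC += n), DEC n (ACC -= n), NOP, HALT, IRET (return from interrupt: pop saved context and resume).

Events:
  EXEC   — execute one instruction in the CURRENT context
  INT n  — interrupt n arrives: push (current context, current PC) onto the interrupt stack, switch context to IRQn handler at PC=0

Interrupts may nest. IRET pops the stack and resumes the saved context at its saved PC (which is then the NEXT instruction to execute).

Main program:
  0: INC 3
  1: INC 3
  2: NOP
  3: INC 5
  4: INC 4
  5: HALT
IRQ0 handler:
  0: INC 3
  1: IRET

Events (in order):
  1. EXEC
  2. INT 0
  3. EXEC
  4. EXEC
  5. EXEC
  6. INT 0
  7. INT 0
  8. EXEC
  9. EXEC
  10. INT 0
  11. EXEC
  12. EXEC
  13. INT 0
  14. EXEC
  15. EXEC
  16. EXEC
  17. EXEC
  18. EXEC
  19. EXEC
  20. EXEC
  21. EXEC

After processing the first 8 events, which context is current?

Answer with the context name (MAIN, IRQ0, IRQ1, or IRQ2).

Answer: IRQ0

Derivation:
Event 1 (EXEC): [MAIN] PC=0: INC 3 -> ACC=3
Event 2 (INT 0): INT 0 arrives: push (MAIN, PC=1), enter IRQ0 at PC=0 (depth now 1)
Event 3 (EXEC): [IRQ0] PC=0: INC 3 -> ACC=6
Event 4 (EXEC): [IRQ0] PC=1: IRET -> resume MAIN at PC=1 (depth now 0)
Event 5 (EXEC): [MAIN] PC=1: INC 3 -> ACC=9
Event 6 (INT 0): INT 0 arrives: push (MAIN, PC=2), enter IRQ0 at PC=0 (depth now 1)
Event 7 (INT 0): INT 0 arrives: push (IRQ0, PC=0), enter IRQ0 at PC=0 (depth now 2)
Event 8 (EXEC): [IRQ0] PC=0: INC 3 -> ACC=12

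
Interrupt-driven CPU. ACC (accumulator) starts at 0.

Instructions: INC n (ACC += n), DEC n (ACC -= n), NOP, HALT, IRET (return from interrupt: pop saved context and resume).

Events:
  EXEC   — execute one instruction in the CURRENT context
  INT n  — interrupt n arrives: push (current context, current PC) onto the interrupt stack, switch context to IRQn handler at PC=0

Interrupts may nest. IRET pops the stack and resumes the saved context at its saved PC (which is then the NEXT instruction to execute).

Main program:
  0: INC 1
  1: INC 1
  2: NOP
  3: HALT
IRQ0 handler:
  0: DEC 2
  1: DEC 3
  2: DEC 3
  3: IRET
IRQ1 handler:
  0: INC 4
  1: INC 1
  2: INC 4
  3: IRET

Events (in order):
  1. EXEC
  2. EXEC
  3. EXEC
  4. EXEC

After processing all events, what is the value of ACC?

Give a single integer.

Event 1 (EXEC): [MAIN] PC=0: INC 1 -> ACC=1
Event 2 (EXEC): [MAIN] PC=1: INC 1 -> ACC=2
Event 3 (EXEC): [MAIN] PC=2: NOP
Event 4 (EXEC): [MAIN] PC=3: HALT

Answer: 2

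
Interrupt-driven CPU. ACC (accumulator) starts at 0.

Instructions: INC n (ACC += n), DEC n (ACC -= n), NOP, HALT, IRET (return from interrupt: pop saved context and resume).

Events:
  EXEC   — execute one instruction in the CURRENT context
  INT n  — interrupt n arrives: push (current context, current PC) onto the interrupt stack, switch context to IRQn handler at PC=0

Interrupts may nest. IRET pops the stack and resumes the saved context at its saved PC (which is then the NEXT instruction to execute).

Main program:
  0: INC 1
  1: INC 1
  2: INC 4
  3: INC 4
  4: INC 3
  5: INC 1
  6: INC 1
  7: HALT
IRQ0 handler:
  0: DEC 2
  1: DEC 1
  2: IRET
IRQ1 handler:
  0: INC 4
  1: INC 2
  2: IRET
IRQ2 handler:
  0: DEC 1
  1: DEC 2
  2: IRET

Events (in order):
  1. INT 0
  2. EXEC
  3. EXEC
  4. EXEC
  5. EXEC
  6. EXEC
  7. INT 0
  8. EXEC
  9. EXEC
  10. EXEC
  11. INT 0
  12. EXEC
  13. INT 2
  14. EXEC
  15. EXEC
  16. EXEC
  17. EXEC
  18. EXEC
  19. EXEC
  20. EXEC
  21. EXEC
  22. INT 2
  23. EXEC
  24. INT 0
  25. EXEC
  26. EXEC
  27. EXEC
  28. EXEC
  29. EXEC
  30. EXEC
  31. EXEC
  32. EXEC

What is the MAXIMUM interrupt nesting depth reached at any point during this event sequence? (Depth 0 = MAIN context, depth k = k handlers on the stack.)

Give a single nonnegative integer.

Answer: 2

Derivation:
Event 1 (INT 0): INT 0 arrives: push (MAIN, PC=0), enter IRQ0 at PC=0 (depth now 1) [depth=1]
Event 2 (EXEC): [IRQ0] PC=0: DEC 2 -> ACC=-2 [depth=1]
Event 3 (EXEC): [IRQ0] PC=1: DEC 1 -> ACC=-3 [depth=1]
Event 4 (EXEC): [IRQ0] PC=2: IRET -> resume MAIN at PC=0 (depth now 0) [depth=0]
Event 5 (EXEC): [MAIN] PC=0: INC 1 -> ACC=-2 [depth=0]
Event 6 (EXEC): [MAIN] PC=1: INC 1 -> ACC=-1 [depth=0]
Event 7 (INT 0): INT 0 arrives: push (MAIN, PC=2), enter IRQ0 at PC=0 (depth now 1) [depth=1]
Event 8 (EXEC): [IRQ0] PC=0: DEC 2 -> ACC=-3 [depth=1]
Event 9 (EXEC): [IRQ0] PC=1: DEC 1 -> ACC=-4 [depth=1]
Event 10 (EXEC): [IRQ0] PC=2: IRET -> resume MAIN at PC=2 (depth now 0) [depth=0]
Event 11 (INT 0): INT 0 arrives: push (MAIN, PC=2), enter IRQ0 at PC=0 (depth now 1) [depth=1]
Event 12 (EXEC): [IRQ0] PC=0: DEC 2 -> ACC=-6 [depth=1]
Event 13 (INT 2): INT 2 arrives: push (IRQ0, PC=1), enter IRQ2 at PC=0 (depth now 2) [depth=2]
Event 14 (EXEC): [IRQ2] PC=0: DEC 1 -> ACC=-7 [depth=2]
Event 15 (EXEC): [IRQ2] PC=1: DEC 2 -> ACC=-9 [depth=2]
Event 16 (EXEC): [IRQ2] PC=2: IRET -> resume IRQ0 at PC=1 (depth now 1) [depth=1]
Event 17 (EXEC): [IRQ0] PC=1: DEC 1 -> ACC=-10 [depth=1]
Event 18 (EXEC): [IRQ0] PC=2: IRET -> resume MAIN at PC=2 (depth now 0) [depth=0]
Event 19 (EXEC): [MAIN] PC=2: INC 4 -> ACC=-6 [depth=0]
Event 20 (EXEC): [MAIN] PC=3: INC 4 -> ACC=-2 [depth=0]
Event 21 (EXEC): [MAIN] PC=4: INC 3 -> ACC=1 [depth=0]
Event 22 (INT 2): INT 2 arrives: push (MAIN, PC=5), enter IRQ2 at PC=0 (depth now 1) [depth=1]
Event 23 (EXEC): [IRQ2] PC=0: DEC 1 -> ACC=0 [depth=1]
Event 24 (INT 0): INT 0 arrives: push (IRQ2, PC=1), enter IRQ0 at PC=0 (depth now 2) [depth=2]
Event 25 (EXEC): [IRQ0] PC=0: DEC 2 -> ACC=-2 [depth=2]
Event 26 (EXEC): [IRQ0] PC=1: DEC 1 -> ACC=-3 [depth=2]
Event 27 (EXEC): [IRQ0] PC=2: IRET -> resume IRQ2 at PC=1 (depth now 1) [depth=1]
Event 28 (EXEC): [IRQ2] PC=1: DEC 2 -> ACC=-5 [depth=1]
Event 29 (EXEC): [IRQ2] PC=2: IRET -> resume MAIN at PC=5 (depth now 0) [depth=0]
Event 30 (EXEC): [MAIN] PC=5: INC 1 -> ACC=-4 [depth=0]
Event 31 (EXEC): [MAIN] PC=6: INC 1 -> ACC=-3 [depth=0]
Event 32 (EXEC): [MAIN] PC=7: HALT [depth=0]
Max depth observed: 2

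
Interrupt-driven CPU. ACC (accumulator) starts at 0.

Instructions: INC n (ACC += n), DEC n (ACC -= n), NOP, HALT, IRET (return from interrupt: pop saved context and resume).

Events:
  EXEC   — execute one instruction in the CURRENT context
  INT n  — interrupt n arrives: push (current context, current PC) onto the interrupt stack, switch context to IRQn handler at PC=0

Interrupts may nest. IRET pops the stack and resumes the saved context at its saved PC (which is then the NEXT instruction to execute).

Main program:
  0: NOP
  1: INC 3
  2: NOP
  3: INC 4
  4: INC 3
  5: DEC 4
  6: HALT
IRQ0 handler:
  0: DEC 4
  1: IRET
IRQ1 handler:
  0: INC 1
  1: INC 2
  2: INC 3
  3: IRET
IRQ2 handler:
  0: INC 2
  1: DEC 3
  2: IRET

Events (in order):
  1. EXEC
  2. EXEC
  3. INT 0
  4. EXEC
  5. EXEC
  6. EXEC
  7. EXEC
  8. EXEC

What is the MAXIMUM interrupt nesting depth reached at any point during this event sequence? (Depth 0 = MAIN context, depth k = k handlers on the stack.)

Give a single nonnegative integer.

Answer: 1

Derivation:
Event 1 (EXEC): [MAIN] PC=0: NOP [depth=0]
Event 2 (EXEC): [MAIN] PC=1: INC 3 -> ACC=3 [depth=0]
Event 3 (INT 0): INT 0 arrives: push (MAIN, PC=2), enter IRQ0 at PC=0 (depth now 1) [depth=1]
Event 4 (EXEC): [IRQ0] PC=0: DEC 4 -> ACC=-1 [depth=1]
Event 5 (EXEC): [IRQ0] PC=1: IRET -> resume MAIN at PC=2 (depth now 0) [depth=0]
Event 6 (EXEC): [MAIN] PC=2: NOP [depth=0]
Event 7 (EXEC): [MAIN] PC=3: INC 4 -> ACC=3 [depth=0]
Event 8 (EXEC): [MAIN] PC=4: INC 3 -> ACC=6 [depth=0]
Max depth observed: 1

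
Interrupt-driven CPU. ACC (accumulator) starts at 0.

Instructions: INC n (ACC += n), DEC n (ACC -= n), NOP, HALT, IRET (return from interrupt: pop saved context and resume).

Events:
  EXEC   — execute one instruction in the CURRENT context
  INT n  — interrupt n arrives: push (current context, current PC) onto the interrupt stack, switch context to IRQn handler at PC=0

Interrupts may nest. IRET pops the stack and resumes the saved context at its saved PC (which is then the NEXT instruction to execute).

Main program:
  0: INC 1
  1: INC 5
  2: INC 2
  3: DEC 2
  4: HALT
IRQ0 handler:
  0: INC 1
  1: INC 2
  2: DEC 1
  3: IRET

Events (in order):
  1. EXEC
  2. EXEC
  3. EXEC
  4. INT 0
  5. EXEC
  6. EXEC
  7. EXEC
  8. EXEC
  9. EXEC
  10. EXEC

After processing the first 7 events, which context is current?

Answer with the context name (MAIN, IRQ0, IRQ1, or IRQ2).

Event 1 (EXEC): [MAIN] PC=0: INC 1 -> ACC=1
Event 2 (EXEC): [MAIN] PC=1: INC 5 -> ACC=6
Event 3 (EXEC): [MAIN] PC=2: INC 2 -> ACC=8
Event 4 (INT 0): INT 0 arrives: push (MAIN, PC=3), enter IRQ0 at PC=0 (depth now 1)
Event 5 (EXEC): [IRQ0] PC=0: INC 1 -> ACC=9
Event 6 (EXEC): [IRQ0] PC=1: INC 2 -> ACC=11
Event 7 (EXEC): [IRQ0] PC=2: DEC 1 -> ACC=10

Answer: IRQ0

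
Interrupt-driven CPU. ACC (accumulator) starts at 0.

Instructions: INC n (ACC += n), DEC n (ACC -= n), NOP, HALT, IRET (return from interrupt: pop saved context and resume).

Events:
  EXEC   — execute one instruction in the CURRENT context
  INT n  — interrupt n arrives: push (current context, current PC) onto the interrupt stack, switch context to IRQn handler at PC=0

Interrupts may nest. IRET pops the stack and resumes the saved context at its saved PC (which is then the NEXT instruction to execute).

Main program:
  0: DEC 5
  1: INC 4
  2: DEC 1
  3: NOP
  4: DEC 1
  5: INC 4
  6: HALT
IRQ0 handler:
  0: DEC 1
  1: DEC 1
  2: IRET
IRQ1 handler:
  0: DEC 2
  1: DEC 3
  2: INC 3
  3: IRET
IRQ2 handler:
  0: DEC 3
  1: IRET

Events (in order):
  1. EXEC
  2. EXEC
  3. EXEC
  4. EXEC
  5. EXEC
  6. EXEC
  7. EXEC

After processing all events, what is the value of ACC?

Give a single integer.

Event 1 (EXEC): [MAIN] PC=0: DEC 5 -> ACC=-5
Event 2 (EXEC): [MAIN] PC=1: INC 4 -> ACC=-1
Event 3 (EXEC): [MAIN] PC=2: DEC 1 -> ACC=-2
Event 4 (EXEC): [MAIN] PC=3: NOP
Event 5 (EXEC): [MAIN] PC=4: DEC 1 -> ACC=-3
Event 6 (EXEC): [MAIN] PC=5: INC 4 -> ACC=1
Event 7 (EXEC): [MAIN] PC=6: HALT

Answer: 1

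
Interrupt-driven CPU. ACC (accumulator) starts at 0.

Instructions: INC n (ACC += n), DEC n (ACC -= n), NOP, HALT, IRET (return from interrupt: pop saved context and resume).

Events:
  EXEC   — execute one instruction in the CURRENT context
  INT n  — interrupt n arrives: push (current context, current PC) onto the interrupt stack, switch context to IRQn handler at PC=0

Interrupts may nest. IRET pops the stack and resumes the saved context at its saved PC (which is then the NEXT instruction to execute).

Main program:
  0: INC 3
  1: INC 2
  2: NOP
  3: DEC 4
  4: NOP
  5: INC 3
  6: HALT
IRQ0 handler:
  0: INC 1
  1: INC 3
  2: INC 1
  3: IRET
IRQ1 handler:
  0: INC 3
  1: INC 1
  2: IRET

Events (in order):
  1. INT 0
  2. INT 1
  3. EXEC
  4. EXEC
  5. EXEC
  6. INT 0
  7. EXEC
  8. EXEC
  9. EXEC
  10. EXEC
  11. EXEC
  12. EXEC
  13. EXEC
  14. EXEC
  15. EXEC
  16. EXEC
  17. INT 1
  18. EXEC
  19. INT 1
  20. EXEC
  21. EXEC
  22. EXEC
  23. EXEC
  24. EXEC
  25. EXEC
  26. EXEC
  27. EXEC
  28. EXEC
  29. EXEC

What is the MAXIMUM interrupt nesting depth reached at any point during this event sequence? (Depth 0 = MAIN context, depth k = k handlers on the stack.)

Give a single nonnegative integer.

Answer: 2

Derivation:
Event 1 (INT 0): INT 0 arrives: push (MAIN, PC=0), enter IRQ0 at PC=0 (depth now 1) [depth=1]
Event 2 (INT 1): INT 1 arrives: push (IRQ0, PC=0), enter IRQ1 at PC=0 (depth now 2) [depth=2]
Event 3 (EXEC): [IRQ1] PC=0: INC 3 -> ACC=3 [depth=2]
Event 4 (EXEC): [IRQ1] PC=1: INC 1 -> ACC=4 [depth=2]
Event 5 (EXEC): [IRQ1] PC=2: IRET -> resume IRQ0 at PC=0 (depth now 1) [depth=1]
Event 6 (INT 0): INT 0 arrives: push (IRQ0, PC=0), enter IRQ0 at PC=0 (depth now 2) [depth=2]
Event 7 (EXEC): [IRQ0] PC=0: INC 1 -> ACC=5 [depth=2]
Event 8 (EXEC): [IRQ0] PC=1: INC 3 -> ACC=8 [depth=2]
Event 9 (EXEC): [IRQ0] PC=2: INC 1 -> ACC=9 [depth=2]
Event 10 (EXEC): [IRQ0] PC=3: IRET -> resume IRQ0 at PC=0 (depth now 1) [depth=1]
Event 11 (EXEC): [IRQ0] PC=0: INC 1 -> ACC=10 [depth=1]
Event 12 (EXEC): [IRQ0] PC=1: INC 3 -> ACC=13 [depth=1]
Event 13 (EXEC): [IRQ0] PC=2: INC 1 -> ACC=14 [depth=1]
Event 14 (EXEC): [IRQ0] PC=3: IRET -> resume MAIN at PC=0 (depth now 0) [depth=0]
Event 15 (EXEC): [MAIN] PC=0: INC 3 -> ACC=17 [depth=0]
Event 16 (EXEC): [MAIN] PC=1: INC 2 -> ACC=19 [depth=0]
Event 17 (INT 1): INT 1 arrives: push (MAIN, PC=2), enter IRQ1 at PC=0 (depth now 1) [depth=1]
Event 18 (EXEC): [IRQ1] PC=0: INC 3 -> ACC=22 [depth=1]
Event 19 (INT 1): INT 1 arrives: push (IRQ1, PC=1), enter IRQ1 at PC=0 (depth now 2) [depth=2]
Event 20 (EXEC): [IRQ1] PC=0: INC 3 -> ACC=25 [depth=2]
Event 21 (EXEC): [IRQ1] PC=1: INC 1 -> ACC=26 [depth=2]
Event 22 (EXEC): [IRQ1] PC=2: IRET -> resume IRQ1 at PC=1 (depth now 1) [depth=1]
Event 23 (EXEC): [IRQ1] PC=1: INC 1 -> ACC=27 [depth=1]
Event 24 (EXEC): [IRQ1] PC=2: IRET -> resume MAIN at PC=2 (depth now 0) [depth=0]
Event 25 (EXEC): [MAIN] PC=2: NOP [depth=0]
Event 26 (EXEC): [MAIN] PC=3: DEC 4 -> ACC=23 [depth=0]
Event 27 (EXEC): [MAIN] PC=4: NOP [depth=0]
Event 28 (EXEC): [MAIN] PC=5: INC 3 -> ACC=26 [depth=0]
Event 29 (EXEC): [MAIN] PC=6: HALT [depth=0]
Max depth observed: 2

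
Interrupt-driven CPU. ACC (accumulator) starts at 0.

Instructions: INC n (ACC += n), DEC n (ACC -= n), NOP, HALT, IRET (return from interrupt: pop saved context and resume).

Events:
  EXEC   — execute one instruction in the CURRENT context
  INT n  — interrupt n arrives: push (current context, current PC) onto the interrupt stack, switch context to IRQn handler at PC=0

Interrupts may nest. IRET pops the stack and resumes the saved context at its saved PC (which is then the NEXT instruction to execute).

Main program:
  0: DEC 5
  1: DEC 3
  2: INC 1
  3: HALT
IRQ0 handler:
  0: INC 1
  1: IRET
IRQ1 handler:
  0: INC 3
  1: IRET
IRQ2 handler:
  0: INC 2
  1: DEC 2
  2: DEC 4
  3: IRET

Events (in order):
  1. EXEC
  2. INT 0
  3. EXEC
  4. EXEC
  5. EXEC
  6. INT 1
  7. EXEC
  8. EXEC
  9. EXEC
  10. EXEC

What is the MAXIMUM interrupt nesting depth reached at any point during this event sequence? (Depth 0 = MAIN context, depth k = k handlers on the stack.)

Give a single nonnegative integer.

Event 1 (EXEC): [MAIN] PC=0: DEC 5 -> ACC=-5 [depth=0]
Event 2 (INT 0): INT 0 arrives: push (MAIN, PC=1), enter IRQ0 at PC=0 (depth now 1) [depth=1]
Event 3 (EXEC): [IRQ0] PC=0: INC 1 -> ACC=-4 [depth=1]
Event 4 (EXEC): [IRQ0] PC=1: IRET -> resume MAIN at PC=1 (depth now 0) [depth=0]
Event 5 (EXEC): [MAIN] PC=1: DEC 3 -> ACC=-7 [depth=0]
Event 6 (INT 1): INT 1 arrives: push (MAIN, PC=2), enter IRQ1 at PC=0 (depth now 1) [depth=1]
Event 7 (EXEC): [IRQ1] PC=0: INC 3 -> ACC=-4 [depth=1]
Event 8 (EXEC): [IRQ1] PC=1: IRET -> resume MAIN at PC=2 (depth now 0) [depth=0]
Event 9 (EXEC): [MAIN] PC=2: INC 1 -> ACC=-3 [depth=0]
Event 10 (EXEC): [MAIN] PC=3: HALT [depth=0]
Max depth observed: 1

Answer: 1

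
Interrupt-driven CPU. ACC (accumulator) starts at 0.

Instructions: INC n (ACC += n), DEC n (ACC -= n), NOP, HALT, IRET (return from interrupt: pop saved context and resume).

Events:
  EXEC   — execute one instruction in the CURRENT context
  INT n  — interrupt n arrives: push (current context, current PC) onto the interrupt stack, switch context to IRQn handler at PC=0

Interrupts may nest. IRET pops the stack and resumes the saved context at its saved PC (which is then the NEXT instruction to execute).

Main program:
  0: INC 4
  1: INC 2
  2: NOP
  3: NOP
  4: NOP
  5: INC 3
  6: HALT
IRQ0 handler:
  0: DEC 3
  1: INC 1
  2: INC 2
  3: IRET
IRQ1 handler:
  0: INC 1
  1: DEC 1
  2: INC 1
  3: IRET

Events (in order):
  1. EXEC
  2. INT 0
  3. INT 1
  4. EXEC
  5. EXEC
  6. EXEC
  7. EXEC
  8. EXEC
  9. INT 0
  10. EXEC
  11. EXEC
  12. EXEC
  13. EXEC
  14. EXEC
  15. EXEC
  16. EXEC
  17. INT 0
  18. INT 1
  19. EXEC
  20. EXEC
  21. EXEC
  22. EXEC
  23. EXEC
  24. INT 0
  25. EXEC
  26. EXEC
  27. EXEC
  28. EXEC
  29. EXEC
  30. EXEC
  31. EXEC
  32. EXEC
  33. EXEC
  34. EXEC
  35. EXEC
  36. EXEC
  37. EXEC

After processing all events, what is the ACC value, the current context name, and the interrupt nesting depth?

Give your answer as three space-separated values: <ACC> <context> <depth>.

Event 1 (EXEC): [MAIN] PC=0: INC 4 -> ACC=4
Event 2 (INT 0): INT 0 arrives: push (MAIN, PC=1), enter IRQ0 at PC=0 (depth now 1)
Event 3 (INT 1): INT 1 arrives: push (IRQ0, PC=0), enter IRQ1 at PC=0 (depth now 2)
Event 4 (EXEC): [IRQ1] PC=0: INC 1 -> ACC=5
Event 5 (EXEC): [IRQ1] PC=1: DEC 1 -> ACC=4
Event 6 (EXEC): [IRQ1] PC=2: INC 1 -> ACC=5
Event 7 (EXEC): [IRQ1] PC=3: IRET -> resume IRQ0 at PC=0 (depth now 1)
Event 8 (EXEC): [IRQ0] PC=0: DEC 3 -> ACC=2
Event 9 (INT 0): INT 0 arrives: push (IRQ0, PC=1), enter IRQ0 at PC=0 (depth now 2)
Event 10 (EXEC): [IRQ0] PC=0: DEC 3 -> ACC=-1
Event 11 (EXEC): [IRQ0] PC=1: INC 1 -> ACC=0
Event 12 (EXEC): [IRQ0] PC=2: INC 2 -> ACC=2
Event 13 (EXEC): [IRQ0] PC=3: IRET -> resume IRQ0 at PC=1 (depth now 1)
Event 14 (EXEC): [IRQ0] PC=1: INC 1 -> ACC=3
Event 15 (EXEC): [IRQ0] PC=2: INC 2 -> ACC=5
Event 16 (EXEC): [IRQ0] PC=3: IRET -> resume MAIN at PC=1 (depth now 0)
Event 17 (INT 0): INT 0 arrives: push (MAIN, PC=1), enter IRQ0 at PC=0 (depth now 1)
Event 18 (INT 1): INT 1 arrives: push (IRQ0, PC=0), enter IRQ1 at PC=0 (depth now 2)
Event 19 (EXEC): [IRQ1] PC=0: INC 1 -> ACC=6
Event 20 (EXEC): [IRQ1] PC=1: DEC 1 -> ACC=5
Event 21 (EXEC): [IRQ1] PC=2: INC 1 -> ACC=6
Event 22 (EXEC): [IRQ1] PC=3: IRET -> resume IRQ0 at PC=0 (depth now 1)
Event 23 (EXEC): [IRQ0] PC=0: DEC 3 -> ACC=3
Event 24 (INT 0): INT 0 arrives: push (IRQ0, PC=1), enter IRQ0 at PC=0 (depth now 2)
Event 25 (EXEC): [IRQ0] PC=0: DEC 3 -> ACC=0
Event 26 (EXEC): [IRQ0] PC=1: INC 1 -> ACC=1
Event 27 (EXEC): [IRQ0] PC=2: INC 2 -> ACC=3
Event 28 (EXEC): [IRQ0] PC=3: IRET -> resume IRQ0 at PC=1 (depth now 1)
Event 29 (EXEC): [IRQ0] PC=1: INC 1 -> ACC=4
Event 30 (EXEC): [IRQ0] PC=2: INC 2 -> ACC=6
Event 31 (EXEC): [IRQ0] PC=3: IRET -> resume MAIN at PC=1 (depth now 0)
Event 32 (EXEC): [MAIN] PC=1: INC 2 -> ACC=8
Event 33 (EXEC): [MAIN] PC=2: NOP
Event 34 (EXEC): [MAIN] PC=3: NOP
Event 35 (EXEC): [MAIN] PC=4: NOP
Event 36 (EXEC): [MAIN] PC=5: INC 3 -> ACC=11
Event 37 (EXEC): [MAIN] PC=6: HALT

Answer: 11 MAIN 0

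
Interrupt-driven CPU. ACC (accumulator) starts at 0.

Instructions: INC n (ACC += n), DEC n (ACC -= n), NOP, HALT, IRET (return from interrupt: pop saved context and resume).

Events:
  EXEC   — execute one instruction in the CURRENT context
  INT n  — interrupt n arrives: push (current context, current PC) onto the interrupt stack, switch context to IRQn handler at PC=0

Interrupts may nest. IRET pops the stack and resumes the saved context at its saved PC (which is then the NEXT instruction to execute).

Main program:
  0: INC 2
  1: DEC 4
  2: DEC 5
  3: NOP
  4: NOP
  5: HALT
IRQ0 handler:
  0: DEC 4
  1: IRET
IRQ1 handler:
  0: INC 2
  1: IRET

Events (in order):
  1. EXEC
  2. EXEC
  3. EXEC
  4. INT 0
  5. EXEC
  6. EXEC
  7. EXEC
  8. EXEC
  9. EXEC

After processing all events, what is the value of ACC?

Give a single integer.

Event 1 (EXEC): [MAIN] PC=0: INC 2 -> ACC=2
Event 2 (EXEC): [MAIN] PC=1: DEC 4 -> ACC=-2
Event 3 (EXEC): [MAIN] PC=2: DEC 5 -> ACC=-7
Event 4 (INT 0): INT 0 arrives: push (MAIN, PC=3), enter IRQ0 at PC=0 (depth now 1)
Event 5 (EXEC): [IRQ0] PC=0: DEC 4 -> ACC=-11
Event 6 (EXEC): [IRQ0] PC=1: IRET -> resume MAIN at PC=3 (depth now 0)
Event 7 (EXEC): [MAIN] PC=3: NOP
Event 8 (EXEC): [MAIN] PC=4: NOP
Event 9 (EXEC): [MAIN] PC=5: HALT

Answer: -11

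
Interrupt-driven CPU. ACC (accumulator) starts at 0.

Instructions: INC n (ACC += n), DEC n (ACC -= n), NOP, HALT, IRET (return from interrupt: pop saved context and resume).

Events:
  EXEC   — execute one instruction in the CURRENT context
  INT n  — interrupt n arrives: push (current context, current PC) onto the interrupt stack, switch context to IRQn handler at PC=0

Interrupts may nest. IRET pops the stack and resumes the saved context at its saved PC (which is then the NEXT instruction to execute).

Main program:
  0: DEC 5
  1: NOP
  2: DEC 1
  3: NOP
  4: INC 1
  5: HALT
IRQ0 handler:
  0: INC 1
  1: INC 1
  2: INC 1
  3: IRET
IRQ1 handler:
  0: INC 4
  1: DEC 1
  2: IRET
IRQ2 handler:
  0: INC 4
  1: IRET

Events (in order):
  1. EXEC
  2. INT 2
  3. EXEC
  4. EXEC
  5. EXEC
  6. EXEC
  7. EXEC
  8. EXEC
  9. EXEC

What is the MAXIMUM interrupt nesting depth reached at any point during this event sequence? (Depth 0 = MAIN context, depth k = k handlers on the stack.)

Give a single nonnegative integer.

Event 1 (EXEC): [MAIN] PC=0: DEC 5 -> ACC=-5 [depth=0]
Event 2 (INT 2): INT 2 arrives: push (MAIN, PC=1), enter IRQ2 at PC=0 (depth now 1) [depth=1]
Event 3 (EXEC): [IRQ2] PC=0: INC 4 -> ACC=-1 [depth=1]
Event 4 (EXEC): [IRQ2] PC=1: IRET -> resume MAIN at PC=1 (depth now 0) [depth=0]
Event 5 (EXEC): [MAIN] PC=1: NOP [depth=0]
Event 6 (EXEC): [MAIN] PC=2: DEC 1 -> ACC=-2 [depth=0]
Event 7 (EXEC): [MAIN] PC=3: NOP [depth=0]
Event 8 (EXEC): [MAIN] PC=4: INC 1 -> ACC=-1 [depth=0]
Event 9 (EXEC): [MAIN] PC=5: HALT [depth=0]
Max depth observed: 1

Answer: 1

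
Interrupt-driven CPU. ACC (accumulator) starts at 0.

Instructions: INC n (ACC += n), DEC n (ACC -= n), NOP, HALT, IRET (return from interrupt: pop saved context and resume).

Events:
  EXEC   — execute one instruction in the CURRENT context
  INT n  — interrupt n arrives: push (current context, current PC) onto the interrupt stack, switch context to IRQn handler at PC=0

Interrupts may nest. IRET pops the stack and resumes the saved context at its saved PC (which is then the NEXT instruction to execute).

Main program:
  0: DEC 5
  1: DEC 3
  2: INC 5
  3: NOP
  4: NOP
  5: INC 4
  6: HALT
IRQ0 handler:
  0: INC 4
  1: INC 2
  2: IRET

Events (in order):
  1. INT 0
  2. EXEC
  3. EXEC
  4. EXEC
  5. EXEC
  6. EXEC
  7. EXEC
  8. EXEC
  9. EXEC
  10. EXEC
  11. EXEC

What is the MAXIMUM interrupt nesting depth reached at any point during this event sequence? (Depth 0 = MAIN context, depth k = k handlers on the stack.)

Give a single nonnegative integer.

Event 1 (INT 0): INT 0 arrives: push (MAIN, PC=0), enter IRQ0 at PC=0 (depth now 1) [depth=1]
Event 2 (EXEC): [IRQ0] PC=0: INC 4 -> ACC=4 [depth=1]
Event 3 (EXEC): [IRQ0] PC=1: INC 2 -> ACC=6 [depth=1]
Event 4 (EXEC): [IRQ0] PC=2: IRET -> resume MAIN at PC=0 (depth now 0) [depth=0]
Event 5 (EXEC): [MAIN] PC=0: DEC 5 -> ACC=1 [depth=0]
Event 6 (EXEC): [MAIN] PC=1: DEC 3 -> ACC=-2 [depth=0]
Event 7 (EXEC): [MAIN] PC=2: INC 5 -> ACC=3 [depth=0]
Event 8 (EXEC): [MAIN] PC=3: NOP [depth=0]
Event 9 (EXEC): [MAIN] PC=4: NOP [depth=0]
Event 10 (EXEC): [MAIN] PC=5: INC 4 -> ACC=7 [depth=0]
Event 11 (EXEC): [MAIN] PC=6: HALT [depth=0]
Max depth observed: 1

Answer: 1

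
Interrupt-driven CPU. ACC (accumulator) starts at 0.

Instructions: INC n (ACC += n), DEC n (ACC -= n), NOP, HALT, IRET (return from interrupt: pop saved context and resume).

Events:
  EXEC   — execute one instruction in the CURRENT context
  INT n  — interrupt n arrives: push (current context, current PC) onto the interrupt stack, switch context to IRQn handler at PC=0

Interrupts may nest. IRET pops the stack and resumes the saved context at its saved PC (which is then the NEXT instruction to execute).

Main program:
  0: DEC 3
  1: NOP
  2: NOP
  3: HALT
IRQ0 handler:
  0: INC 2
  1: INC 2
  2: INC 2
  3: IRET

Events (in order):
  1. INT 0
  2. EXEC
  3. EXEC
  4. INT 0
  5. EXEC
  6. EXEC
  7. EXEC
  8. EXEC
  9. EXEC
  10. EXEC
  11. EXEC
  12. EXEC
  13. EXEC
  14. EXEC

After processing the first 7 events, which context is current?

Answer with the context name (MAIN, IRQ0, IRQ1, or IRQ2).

Event 1 (INT 0): INT 0 arrives: push (MAIN, PC=0), enter IRQ0 at PC=0 (depth now 1)
Event 2 (EXEC): [IRQ0] PC=0: INC 2 -> ACC=2
Event 3 (EXEC): [IRQ0] PC=1: INC 2 -> ACC=4
Event 4 (INT 0): INT 0 arrives: push (IRQ0, PC=2), enter IRQ0 at PC=0 (depth now 2)
Event 5 (EXEC): [IRQ0] PC=0: INC 2 -> ACC=6
Event 6 (EXEC): [IRQ0] PC=1: INC 2 -> ACC=8
Event 7 (EXEC): [IRQ0] PC=2: INC 2 -> ACC=10

Answer: IRQ0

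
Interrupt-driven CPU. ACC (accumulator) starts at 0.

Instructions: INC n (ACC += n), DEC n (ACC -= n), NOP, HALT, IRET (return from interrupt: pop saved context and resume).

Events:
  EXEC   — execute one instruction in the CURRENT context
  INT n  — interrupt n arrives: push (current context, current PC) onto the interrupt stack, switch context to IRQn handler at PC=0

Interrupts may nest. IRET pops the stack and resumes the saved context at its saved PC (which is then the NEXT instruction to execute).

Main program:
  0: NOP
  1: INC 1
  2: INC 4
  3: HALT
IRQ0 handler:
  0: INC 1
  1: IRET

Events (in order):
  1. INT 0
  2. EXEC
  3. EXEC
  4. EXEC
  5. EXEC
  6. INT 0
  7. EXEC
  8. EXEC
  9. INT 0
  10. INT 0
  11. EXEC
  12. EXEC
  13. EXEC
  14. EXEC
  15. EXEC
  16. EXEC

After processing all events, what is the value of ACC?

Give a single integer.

Answer: 9

Derivation:
Event 1 (INT 0): INT 0 arrives: push (MAIN, PC=0), enter IRQ0 at PC=0 (depth now 1)
Event 2 (EXEC): [IRQ0] PC=0: INC 1 -> ACC=1
Event 3 (EXEC): [IRQ0] PC=1: IRET -> resume MAIN at PC=0 (depth now 0)
Event 4 (EXEC): [MAIN] PC=0: NOP
Event 5 (EXEC): [MAIN] PC=1: INC 1 -> ACC=2
Event 6 (INT 0): INT 0 arrives: push (MAIN, PC=2), enter IRQ0 at PC=0 (depth now 1)
Event 7 (EXEC): [IRQ0] PC=0: INC 1 -> ACC=3
Event 8 (EXEC): [IRQ0] PC=1: IRET -> resume MAIN at PC=2 (depth now 0)
Event 9 (INT 0): INT 0 arrives: push (MAIN, PC=2), enter IRQ0 at PC=0 (depth now 1)
Event 10 (INT 0): INT 0 arrives: push (IRQ0, PC=0), enter IRQ0 at PC=0 (depth now 2)
Event 11 (EXEC): [IRQ0] PC=0: INC 1 -> ACC=4
Event 12 (EXEC): [IRQ0] PC=1: IRET -> resume IRQ0 at PC=0 (depth now 1)
Event 13 (EXEC): [IRQ0] PC=0: INC 1 -> ACC=5
Event 14 (EXEC): [IRQ0] PC=1: IRET -> resume MAIN at PC=2 (depth now 0)
Event 15 (EXEC): [MAIN] PC=2: INC 4 -> ACC=9
Event 16 (EXEC): [MAIN] PC=3: HALT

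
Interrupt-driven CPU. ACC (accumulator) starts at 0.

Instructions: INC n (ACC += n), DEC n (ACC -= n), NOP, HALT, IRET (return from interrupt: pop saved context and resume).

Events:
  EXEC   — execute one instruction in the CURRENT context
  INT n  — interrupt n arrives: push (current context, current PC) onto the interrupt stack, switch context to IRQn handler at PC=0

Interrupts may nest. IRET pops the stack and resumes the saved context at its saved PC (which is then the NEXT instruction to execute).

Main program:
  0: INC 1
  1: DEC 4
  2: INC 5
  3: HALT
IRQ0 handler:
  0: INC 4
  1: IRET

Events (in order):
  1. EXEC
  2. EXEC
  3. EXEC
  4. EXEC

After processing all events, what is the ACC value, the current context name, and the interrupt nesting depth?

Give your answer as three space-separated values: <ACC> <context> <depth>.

Event 1 (EXEC): [MAIN] PC=0: INC 1 -> ACC=1
Event 2 (EXEC): [MAIN] PC=1: DEC 4 -> ACC=-3
Event 3 (EXEC): [MAIN] PC=2: INC 5 -> ACC=2
Event 4 (EXEC): [MAIN] PC=3: HALT

Answer: 2 MAIN 0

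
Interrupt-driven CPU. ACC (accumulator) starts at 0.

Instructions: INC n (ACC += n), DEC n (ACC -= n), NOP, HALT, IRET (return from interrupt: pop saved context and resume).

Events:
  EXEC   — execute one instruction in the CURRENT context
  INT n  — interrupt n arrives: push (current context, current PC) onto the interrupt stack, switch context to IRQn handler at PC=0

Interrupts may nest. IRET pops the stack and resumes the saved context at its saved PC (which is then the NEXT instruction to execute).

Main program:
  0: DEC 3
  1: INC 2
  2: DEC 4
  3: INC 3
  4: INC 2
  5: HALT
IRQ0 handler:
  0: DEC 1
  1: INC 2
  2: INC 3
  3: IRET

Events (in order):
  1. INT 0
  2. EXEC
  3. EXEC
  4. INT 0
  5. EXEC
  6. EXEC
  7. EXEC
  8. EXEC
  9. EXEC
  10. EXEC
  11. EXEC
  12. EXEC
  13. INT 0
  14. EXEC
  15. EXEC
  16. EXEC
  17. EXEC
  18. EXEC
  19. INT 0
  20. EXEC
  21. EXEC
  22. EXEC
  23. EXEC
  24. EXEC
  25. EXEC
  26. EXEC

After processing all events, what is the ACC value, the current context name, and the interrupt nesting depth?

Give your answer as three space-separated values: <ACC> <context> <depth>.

Answer: 16 MAIN 0

Derivation:
Event 1 (INT 0): INT 0 arrives: push (MAIN, PC=0), enter IRQ0 at PC=0 (depth now 1)
Event 2 (EXEC): [IRQ0] PC=0: DEC 1 -> ACC=-1
Event 3 (EXEC): [IRQ0] PC=1: INC 2 -> ACC=1
Event 4 (INT 0): INT 0 arrives: push (IRQ0, PC=2), enter IRQ0 at PC=0 (depth now 2)
Event 5 (EXEC): [IRQ0] PC=0: DEC 1 -> ACC=0
Event 6 (EXEC): [IRQ0] PC=1: INC 2 -> ACC=2
Event 7 (EXEC): [IRQ0] PC=2: INC 3 -> ACC=5
Event 8 (EXEC): [IRQ0] PC=3: IRET -> resume IRQ0 at PC=2 (depth now 1)
Event 9 (EXEC): [IRQ0] PC=2: INC 3 -> ACC=8
Event 10 (EXEC): [IRQ0] PC=3: IRET -> resume MAIN at PC=0 (depth now 0)
Event 11 (EXEC): [MAIN] PC=0: DEC 3 -> ACC=5
Event 12 (EXEC): [MAIN] PC=1: INC 2 -> ACC=7
Event 13 (INT 0): INT 0 arrives: push (MAIN, PC=2), enter IRQ0 at PC=0 (depth now 1)
Event 14 (EXEC): [IRQ0] PC=0: DEC 1 -> ACC=6
Event 15 (EXEC): [IRQ0] PC=1: INC 2 -> ACC=8
Event 16 (EXEC): [IRQ0] PC=2: INC 3 -> ACC=11
Event 17 (EXEC): [IRQ0] PC=3: IRET -> resume MAIN at PC=2 (depth now 0)
Event 18 (EXEC): [MAIN] PC=2: DEC 4 -> ACC=7
Event 19 (INT 0): INT 0 arrives: push (MAIN, PC=3), enter IRQ0 at PC=0 (depth now 1)
Event 20 (EXEC): [IRQ0] PC=0: DEC 1 -> ACC=6
Event 21 (EXEC): [IRQ0] PC=1: INC 2 -> ACC=8
Event 22 (EXEC): [IRQ0] PC=2: INC 3 -> ACC=11
Event 23 (EXEC): [IRQ0] PC=3: IRET -> resume MAIN at PC=3 (depth now 0)
Event 24 (EXEC): [MAIN] PC=3: INC 3 -> ACC=14
Event 25 (EXEC): [MAIN] PC=4: INC 2 -> ACC=16
Event 26 (EXEC): [MAIN] PC=5: HALT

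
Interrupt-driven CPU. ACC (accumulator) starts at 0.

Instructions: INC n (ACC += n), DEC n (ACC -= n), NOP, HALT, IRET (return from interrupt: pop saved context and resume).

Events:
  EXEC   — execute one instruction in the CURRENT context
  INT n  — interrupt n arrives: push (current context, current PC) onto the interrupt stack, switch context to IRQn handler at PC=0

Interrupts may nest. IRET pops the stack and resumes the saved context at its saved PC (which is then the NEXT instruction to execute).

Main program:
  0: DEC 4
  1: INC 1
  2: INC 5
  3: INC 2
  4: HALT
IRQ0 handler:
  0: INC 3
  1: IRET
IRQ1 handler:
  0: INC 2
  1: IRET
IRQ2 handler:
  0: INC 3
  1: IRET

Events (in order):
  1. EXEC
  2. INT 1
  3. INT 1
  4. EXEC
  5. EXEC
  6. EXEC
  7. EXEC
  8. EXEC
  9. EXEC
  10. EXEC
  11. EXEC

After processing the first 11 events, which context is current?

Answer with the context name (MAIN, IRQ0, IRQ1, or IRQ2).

Answer: MAIN

Derivation:
Event 1 (EXEC): [MAIN] PC=0: DEC 4 -> ACC=-4
Event 2 (INT 1): INT 1 arrives: push (MAIN, PC=1), enter IRQ1 at PC=0 (depth now 1)
Event 3 (INT 1): INT 1 arrives: push (IRQ1, PC=0), enter IRQ1 at PC=0 (depth now 2)
Event 4 (EXEC): [IRQ1] PC=0: INC 2 -> ACC=-2
Event 5 (EXEC): [IRQ1] PC=1: IRET -> resume IRQ1 at PC=0 (depth now 1)
Event 6 (EXEC): [IRQ1] PC=0: INC 2 -> ACC=0
Event 7 (EXEC): [IRQ1] PC=1: IRET -> resume MAIN at PC=1 (depth now 0)
Event 8 (EXEC): [MAIN] PC=1: INC 1 -> ACC=1
Event 9 (EXEC): [MAIN] PC=2: INC 5 -> ACC=6
Event 10 (EXEC): [MAIN] PC=3: INC 2 -> ACC=8
Event 11 (EXEC): [MAIN] PC=4: HALT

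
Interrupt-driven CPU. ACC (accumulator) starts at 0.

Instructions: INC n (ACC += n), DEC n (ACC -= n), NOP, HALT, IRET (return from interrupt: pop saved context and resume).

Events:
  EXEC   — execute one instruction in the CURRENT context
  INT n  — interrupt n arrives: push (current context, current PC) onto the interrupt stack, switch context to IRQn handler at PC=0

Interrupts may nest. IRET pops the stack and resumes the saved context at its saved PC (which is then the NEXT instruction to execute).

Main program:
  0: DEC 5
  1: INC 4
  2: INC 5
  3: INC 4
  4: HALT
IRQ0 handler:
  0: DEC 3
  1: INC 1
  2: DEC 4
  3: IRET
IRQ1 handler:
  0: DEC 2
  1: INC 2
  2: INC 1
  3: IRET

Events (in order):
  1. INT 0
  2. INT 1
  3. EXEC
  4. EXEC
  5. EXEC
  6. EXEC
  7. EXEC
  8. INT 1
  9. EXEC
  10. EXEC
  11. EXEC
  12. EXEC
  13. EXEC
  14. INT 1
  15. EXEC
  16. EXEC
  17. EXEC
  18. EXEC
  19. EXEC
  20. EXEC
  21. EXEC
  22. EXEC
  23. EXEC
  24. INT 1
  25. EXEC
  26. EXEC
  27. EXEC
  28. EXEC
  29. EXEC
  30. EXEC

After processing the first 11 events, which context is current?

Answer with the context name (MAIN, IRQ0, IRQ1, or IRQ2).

Event 1 (INT 0): INT 0 arrives: push (MAIN, PC=0), enter IRQ0 at PC=0 (depth now 1)
Event 2 (INT 1): INT 1 arrives: push (IRQ0, PC=0), enter IRQ1 at PC=0 (depth now 2)
Event 3 (EXEC): [IRQ1] PC=0: DEC 2 -> ACC=-2
Event 4 (EXEC): [IRQ1] PC=1: INC 2 -> ACC=0
Event 5 (EXEC): [IRQ1] PC=2: INC 1 -> ACC=1
Event 6 (EXEC): [IRQ1] PC=3: IRET -> resume IRQ0 at PC=0 (depth now 1)
Event 7 (EXEC): [IRQ0] PC=0: DEC 3 -> ACC=-2
Event 8 (INT 1): INT 1 arrives: push (IRQ0, PC=1), enter IRQ1 at PC=0 (depth now 2)
Event 9 (EXEC): [IRQ1] PC=0: DEC 2 -> ACC=-4
Event 10 (EXEC): [IRQ1] PC=1: INC 2 -> ACC=-2
Event 11 (EXEC): [IRQ1] PC=2: INC 1 -> ACC=-1

Answer: IRQ1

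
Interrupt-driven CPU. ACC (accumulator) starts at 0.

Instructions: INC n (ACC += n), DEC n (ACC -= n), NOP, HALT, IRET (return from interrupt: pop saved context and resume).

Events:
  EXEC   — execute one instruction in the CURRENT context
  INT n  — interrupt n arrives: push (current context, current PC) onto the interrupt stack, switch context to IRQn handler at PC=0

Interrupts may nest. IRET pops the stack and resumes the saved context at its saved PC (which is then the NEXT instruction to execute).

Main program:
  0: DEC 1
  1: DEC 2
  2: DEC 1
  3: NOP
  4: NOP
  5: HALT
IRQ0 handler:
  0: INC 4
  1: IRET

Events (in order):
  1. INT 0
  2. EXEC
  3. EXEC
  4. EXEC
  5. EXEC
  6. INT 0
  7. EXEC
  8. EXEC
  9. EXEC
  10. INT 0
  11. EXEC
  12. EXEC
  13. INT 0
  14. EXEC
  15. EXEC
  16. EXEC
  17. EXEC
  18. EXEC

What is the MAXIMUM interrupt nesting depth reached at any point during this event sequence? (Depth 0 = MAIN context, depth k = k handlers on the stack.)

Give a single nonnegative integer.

Event 1 (INT 0): INT 0 arrives: push (MAIN, PC=0), enter IRQ0 at PC=0 (depth now 1) [depth=1]
Event 2 (EXEC): [IRQ0] PC=0: INC 4 -> ACC=4 [depth=1]
Event 3 (EXEC): [IRQ0] PC=1: IRET -> resume MAIN at PC=0 (depth now 0) [depth=0]
Event 4 (EXEC): [MAIN] PC=0: DEC 1 -> ACC=3 [depth=0]
Event 5 (EXEC): [MAIN] PC=1: DEC 2 -> ACC=1 [depth=0]
Event 6 (INT 0): INT 0 arrives: push (MAIN, PC=2), enter IRQ0 at PC=0 (depth now 1) [depth=1]
Event 7 (EXEC): [IRQ0] PC=0: INC 4 -> ACC=5 [depth=1]
Event 8 (EXEC): [IRQ0] PC=1: IRET -> resume MAIN at PC=2 (depth now 0) [depth=0]
Event 9 (EXEC): [MAIN] PC=2: DEC 1 -> ACC=4 [depth=0]
Event 10 (INT 0): INT 0 arrives: push (MAIN, PC=3), enter IRQ0 at PC=0 (depth now 1) [depth=1]
Event 11 (EXEC): [IRQ0] PC=0: INC 4 -> ACC=8 [depth=1]
Event 12 (EXEC): [IRQ0] PC=1: IRET -> resume MAIN at PC=3 (depth now 0) [depth=0]
Event 13 (INT 0): INT 0 arrives: push (MAIN, PC=3), enter IRQ0 at PC=0 (depth now 1) [depth=1]
Event 14 (EXEC): [IRQ0] PC=0: INC 4 -> ACC=12 [depth=1]
Event 15 (EXEC): [IRQ0] PC=1: IRET -> resume MAIN at PC=3 (depth now 0) [depth=0]
Event 16 (EXEC): [MAIN] PC=3: NOP [depth=0]
Event 17 (EXEC): [MAIN] PC=4: NOP [depth=0]
Event 18 (EXEC): [MAIN] PC=5: HALT [depth=0]
Max depth observed: 1

Answer: 1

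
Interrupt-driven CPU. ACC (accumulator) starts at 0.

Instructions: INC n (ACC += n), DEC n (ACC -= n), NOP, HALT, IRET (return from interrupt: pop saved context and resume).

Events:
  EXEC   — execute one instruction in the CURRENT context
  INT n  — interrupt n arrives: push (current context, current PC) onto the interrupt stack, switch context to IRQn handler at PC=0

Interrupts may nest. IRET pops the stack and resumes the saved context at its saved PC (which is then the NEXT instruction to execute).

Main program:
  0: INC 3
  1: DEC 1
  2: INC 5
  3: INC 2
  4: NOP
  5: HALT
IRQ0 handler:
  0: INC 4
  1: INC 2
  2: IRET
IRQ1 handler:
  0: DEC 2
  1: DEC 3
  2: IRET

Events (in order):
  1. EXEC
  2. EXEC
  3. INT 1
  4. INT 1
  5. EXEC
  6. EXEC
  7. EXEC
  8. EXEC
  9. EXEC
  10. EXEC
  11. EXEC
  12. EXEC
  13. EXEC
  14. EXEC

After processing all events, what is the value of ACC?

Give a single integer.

Event 1 (EXEC): [MAIN] PC=0: INC 3 -> ACC=3
Event 2 (EXEC): [MAIN] PC=1: DEC 1 -> ACC=2
Event 3 (INT 1): INT 1 arrives: push (MAIN, PC=2), enter IRQ1 at PC=0 (depth now 1)
Event 4 (INT 1): INT 1 arrives: push (IRQ1, PC=0), enter IRQ1 at PC=0 (depth now 2)
Event 5 (EXEC): [IRQ1] PC=0: DEC 2 -> ACC=0
Event 6 (EXEC): [IRQ1] PC=1: DEC 3 -> ACC=-3
Event 7 (EXEC): [IRQ1] PC=2: IRET -> resume IRQ1 at PC=0 (depth now 1)
Event 8 (EXEC): [IRQ1] PC=0: DEC 2 -> ACC=-5
Event 9 (EXEC): [IRQ1] PC=1: DEC 3 -> ACC=-8
Event 10 (EXEC): [IRQ1] PC=2: IRET -> resume MAIN at PC=2 (depth now 0)
Event 11 (EXEC): [MAIN] PC=2: INC 5 -> ACC=-3
Event 12 (EXEC): [MAIN] PC=3: INC 2 -> ACC=-1
Event 13 (EXEC): [MAIN] PC=4: NOP
Event 14 (EXEC): [MAIN] PC=5: HALT

Answer: -1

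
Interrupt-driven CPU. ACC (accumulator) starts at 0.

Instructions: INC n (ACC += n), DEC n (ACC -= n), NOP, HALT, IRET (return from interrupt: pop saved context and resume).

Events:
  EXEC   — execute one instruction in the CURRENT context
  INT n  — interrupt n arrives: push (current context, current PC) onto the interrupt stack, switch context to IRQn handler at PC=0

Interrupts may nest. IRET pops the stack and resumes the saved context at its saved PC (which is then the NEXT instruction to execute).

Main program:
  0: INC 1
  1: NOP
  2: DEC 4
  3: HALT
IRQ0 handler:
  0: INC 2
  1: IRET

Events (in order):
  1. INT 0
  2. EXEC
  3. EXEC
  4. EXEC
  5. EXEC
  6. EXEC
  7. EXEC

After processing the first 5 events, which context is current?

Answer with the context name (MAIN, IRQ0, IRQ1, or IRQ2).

Event 1 (INT 0): INT 0 arrives: push (MAIN, PC=0), enter IRQ0 at PC=0 (depth now 1)
Event 2 (EXEC): [IRQ0] PC=0: INC 2 -> ACC=2
Event 3 (EXEC): [IRQ0] PC=1: IRET -> resume MAIN at PC=0 (depth now 0)
Event 4 (EXEC): [MAIN] PC=0: INC 1 -> ACC=3
Event 5 (EXEC): [MAIN] PC=1: NOP

Answer: MAIN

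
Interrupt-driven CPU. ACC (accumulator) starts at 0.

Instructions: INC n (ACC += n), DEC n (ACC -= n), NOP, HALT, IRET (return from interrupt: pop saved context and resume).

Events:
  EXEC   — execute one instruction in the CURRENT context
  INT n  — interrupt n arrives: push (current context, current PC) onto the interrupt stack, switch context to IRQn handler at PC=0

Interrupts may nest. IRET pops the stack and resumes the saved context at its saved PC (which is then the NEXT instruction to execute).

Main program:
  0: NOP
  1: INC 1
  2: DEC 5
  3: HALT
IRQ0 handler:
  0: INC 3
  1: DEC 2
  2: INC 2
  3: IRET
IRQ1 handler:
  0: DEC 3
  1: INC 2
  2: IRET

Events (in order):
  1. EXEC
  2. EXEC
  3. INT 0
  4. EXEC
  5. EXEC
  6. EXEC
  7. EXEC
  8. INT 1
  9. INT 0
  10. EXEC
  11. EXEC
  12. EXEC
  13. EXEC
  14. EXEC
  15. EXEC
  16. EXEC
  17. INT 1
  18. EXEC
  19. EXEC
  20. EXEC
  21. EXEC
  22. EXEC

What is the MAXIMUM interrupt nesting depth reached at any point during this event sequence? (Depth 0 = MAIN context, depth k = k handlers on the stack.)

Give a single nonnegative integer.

Answer: 2

Derivation:
Event 1 (EXEC): [MAIN] PC=0: NOP [depth=0]
Event 2 (EXEC): [MAIN] PC=1: INC 1 -> ACC=1 [depth=0]
Event 3 (INT 0): INT 0 arrives: push (MAIN, PC=2), enter IRQ0 at PC=0 (depth now 1) [depth=1]
Event 4 (EXEC): [IRQ0] PC=0: INC 3 -> ACC=4 [depth=1]
Event 5 (EXEC): [IRQ0] PC=1: DEC 2 -> ACC=2 [depth=1]
Event 6 (EXEC): [IRQ0] PC=2: INC 2 -> ACC=4 [depth=1]
Event 7 (EXEC): [IRQ0] PC=3: IRET -> resume MAIN at PC=2 (depth now 0) [depth=0]
Event 8 (INT 1): INT 1 arrives: push (MAIN, PC=2), enter IRQ1 at PC=0 (depth now 1) [depth=1]
Event 9 (INT 0): INT 0 arrives: push (IRQ1, PC=0), enter IRQ0 at PC=0 (depth now 2) [depth=2]
Event 10 (EXEC): [IRQ0] PC=0: INC 3 -> ACC=7 [depth=2]
Event 11 (EXEC): [IRQ0] PC=1: DEC 2 -> ACC=5 [depth=2]
Event 12 (EXEC): [IRQ0] PC=2: INC 2 -> ACC=7 [depth=2]
Event 13 (EXEC): [IRQ0] PC=3: IRET -> resume IRQ1 at PC=0 (depth now 1) [depth=1]
Event 14 (EXEC): [IRQ1] PC=0: DEC 3 -> ACC=4 [depth=1]
Event 15 (EXEC): [IRQ1] PC=1: INC 2 -> ACC=6 [depth=1]
Event 16 (EXEC): [IRQ1] PC=2: IRET -> resume MAIN at PC=2 (depth now 0) [depth=0]
Event 17 (INT 1): INT 1 arrives: push (MAIN, PC=2), enter IRQ1 at PC=0 (depth now 1) [depth=1]
Event 18 (EXEC): [IRQ1] PC=0: DEC 3 -> ACC=3 [depth=1]
Event 19 (EXEC): [IRQ1] PC=1: INC 2 -> ACC=5 [depth=1]
Event 20 (EXEC): [IRQ1] PC=2: IRET -> resume MAIN at PC=2 (depth now 0) [depth=0]
Event 21 (EXEC): [MAIN] PC=2: DEC 5 -> ACC=0 [depth=0]
Event 22 (EXEC): [MAIN] PC=3: HALT [depth=0]
Max depth observed: 2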